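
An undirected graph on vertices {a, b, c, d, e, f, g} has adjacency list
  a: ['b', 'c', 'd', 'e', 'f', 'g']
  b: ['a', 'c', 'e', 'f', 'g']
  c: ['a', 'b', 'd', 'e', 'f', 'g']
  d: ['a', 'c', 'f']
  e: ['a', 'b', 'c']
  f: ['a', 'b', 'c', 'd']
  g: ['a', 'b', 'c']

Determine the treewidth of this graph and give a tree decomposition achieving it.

Every bag has size at most 4, so the width is 4 − 1 = 3 and tw(G) ≤ 3. For the lower bound, the 4 vertices {a, c, d, f} are pairwise adjacent, and any tree decomposition puts a clique entirely inside one bag — forcing width ≥ 3. Hence tw(G) = 3 exactly.

Treewidth 3.
One such decomposition:
Bags: B1 = {a, b, c, f}  B2 = {a, b, c, e}  B3 = {a, b, c, g}  B4 = {a, c, d, f}
Tree: B1–B2, B2–B3, B1–B4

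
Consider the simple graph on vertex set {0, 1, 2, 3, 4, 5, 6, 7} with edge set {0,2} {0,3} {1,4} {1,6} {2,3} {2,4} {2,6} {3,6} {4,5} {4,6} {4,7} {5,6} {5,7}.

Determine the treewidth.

A width-2 tree decomposition is:
Bags: B1 = {2, 3, 6}  B2 = {2, 4, 6}  B3 = {1, 4, 6}  B4 = {4, 5, 6}  B5 = {0, 2, 3}  B6 = {4, 5, 7}
Tree: B1–B2, B2–B3, B3–B4, B1–B5, B4–B6
The largest bag has 3 vertices, giving width 2; this decomposition certifies tw(G) ≤ 2. On the other hand G contains the 3-clique {0, 2, 3}. A clique must lie in a single bag of any decomposition, so no decomposition can have width below 2. Therefore the treewidth is 2.

2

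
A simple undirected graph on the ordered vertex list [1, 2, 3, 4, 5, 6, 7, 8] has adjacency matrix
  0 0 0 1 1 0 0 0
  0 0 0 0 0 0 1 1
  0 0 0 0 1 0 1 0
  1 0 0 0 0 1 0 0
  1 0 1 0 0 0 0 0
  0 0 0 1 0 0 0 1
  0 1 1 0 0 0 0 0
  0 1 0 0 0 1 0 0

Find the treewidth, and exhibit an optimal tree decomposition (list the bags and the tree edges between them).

Every bag has size at most 3, so the width is 3 − 1 = 2 and tw(G) ≤ 2. The edges 3–5–1–4–6–8–2–7–3 form a cycle, so G is not a tree and its treewidth is at least 2. Therefore the treewidth is 2.

Treewidth 2.
Bags: B1 = {1, 3, 5}  B2 = {1, 3, 4}  B3 = {3, 4, 6}  B4 = {3, 6, 8}  B5 = {2, 3, 8}  B6 = {2, 3, 7}
Tree: B1–B2, B2–B3, B3–B4, B4–B5, B5–B6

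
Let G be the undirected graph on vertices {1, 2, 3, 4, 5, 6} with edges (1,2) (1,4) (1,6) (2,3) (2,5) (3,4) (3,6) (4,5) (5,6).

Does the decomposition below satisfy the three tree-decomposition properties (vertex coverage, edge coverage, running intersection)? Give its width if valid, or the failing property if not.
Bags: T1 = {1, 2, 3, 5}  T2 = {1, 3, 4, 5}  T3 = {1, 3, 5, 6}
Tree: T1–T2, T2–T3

Checking the three conditions: (i) the bags cover all of {1, 2, 3, 4, 5, 6}; (ii) for each edge, some bag contains both endpoints; (iii) the bags containing any fixed vertex form a subtree. All hold, so the decomposition is valid with width 4 − 1 = 3.

Yes; width 3.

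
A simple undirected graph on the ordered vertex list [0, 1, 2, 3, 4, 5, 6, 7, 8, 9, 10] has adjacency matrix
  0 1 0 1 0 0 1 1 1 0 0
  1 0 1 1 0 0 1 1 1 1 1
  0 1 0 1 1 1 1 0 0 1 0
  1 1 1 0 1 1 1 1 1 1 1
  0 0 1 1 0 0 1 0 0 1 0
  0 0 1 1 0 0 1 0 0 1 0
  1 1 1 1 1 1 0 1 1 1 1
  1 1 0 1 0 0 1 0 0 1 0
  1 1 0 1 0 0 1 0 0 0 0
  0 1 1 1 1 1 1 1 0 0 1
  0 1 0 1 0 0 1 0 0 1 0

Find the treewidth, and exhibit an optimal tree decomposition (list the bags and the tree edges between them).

Treewidth 4.
One such decomposition:
Bags: B1 = {1, 3, 6, 9, 10}  B2 = {1, 3, 6, 7, 9}  B3 = {1, 2, 3, 6, 9}  B4 = {0, 1, 3, 6, 7}  B5 = {2, 3, 4, 6, 9}  B6 = {2, 3, 5, 6, 9}  B7 = {0, 1, 3, 6, 8}
Tree: B1–B2, B2–B3, B2–B4, B3–B5, B5–B6, B4–B7

Each bag holds 5 vertices, so the decomposition has width 4, which upper-bounds the treewidth. For the lower bound, the 5 vertices {0, 1, 3, 6, 8} are pairwise adjacent, and any tree decomposition puts a clique entirely inside one bag — forcing width ≥ 4. The upper and lower bounds meet at 4, so that is the treewidth.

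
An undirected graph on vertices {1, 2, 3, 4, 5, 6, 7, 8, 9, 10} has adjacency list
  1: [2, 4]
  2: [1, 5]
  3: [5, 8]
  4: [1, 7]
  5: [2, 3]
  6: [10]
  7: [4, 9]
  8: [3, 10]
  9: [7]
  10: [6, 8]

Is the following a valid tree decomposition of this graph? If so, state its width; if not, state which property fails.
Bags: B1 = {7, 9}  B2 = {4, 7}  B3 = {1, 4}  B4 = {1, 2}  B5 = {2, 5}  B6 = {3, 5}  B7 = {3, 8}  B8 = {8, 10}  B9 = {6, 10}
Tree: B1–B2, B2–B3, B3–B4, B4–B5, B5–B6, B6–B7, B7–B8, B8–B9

Checking the three conditions: (i) the bags cover all of {1, 2, 3, 4, 5, 6, 7, 8, 9, 10}; (ii) for each edge, some bag contains both endpoints; (iii) the bags containing any fixed vertex form a subtree. All hold, so the decomposition is valid with width 2 − 1 = 1.

Yes; width 1.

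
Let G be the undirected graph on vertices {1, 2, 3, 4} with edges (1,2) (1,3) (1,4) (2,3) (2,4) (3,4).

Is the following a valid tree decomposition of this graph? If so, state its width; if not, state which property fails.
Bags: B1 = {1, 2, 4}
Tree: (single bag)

No — vertex 3 appears in no bag.

A tree decomposition must satisfy three properties: every vertex lies in some bag; for every edge, both endpoints lie together in some bag; and for every vertex, the bags containing it form a connected subtree. Here vertex 3 appears in no bag, so the decomposition is invalid.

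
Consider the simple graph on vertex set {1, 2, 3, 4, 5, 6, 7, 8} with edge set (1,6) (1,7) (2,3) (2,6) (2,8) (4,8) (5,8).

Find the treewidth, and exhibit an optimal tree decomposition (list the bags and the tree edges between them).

Treewidth 1.
One optimal decomposition is:
Bags: B1 = {5, 8}  B2 = {2, 8}  B3 = {2, 3}  B4 = {4, 8}  B5 = {2, 6}  B6 = {1, 6}  B7 = {1, 7}
Tree: B1–B2, B2–B3, B2–B4, B3–B5, B5–B6, B6–B7

Every bag has size at most 2, so the width is 2 − 1 = 1 and tw(G) ≤ 1. G has an edge, so its treewidth is at least 1. The upper and lower bounds meet at 1, so that is the treewidth.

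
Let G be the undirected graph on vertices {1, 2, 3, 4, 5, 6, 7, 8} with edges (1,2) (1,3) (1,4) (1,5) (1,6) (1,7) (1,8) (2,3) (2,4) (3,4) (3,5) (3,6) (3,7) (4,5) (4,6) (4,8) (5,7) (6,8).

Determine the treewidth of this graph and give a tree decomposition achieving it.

Treewidth 3.
One such decomposition:
Bags: B1 = {1, 2, 3, 4}  B2 = {1, 3, 4, 5}  B3 = {1, 3, 4, 6}  B4 = {1, 4, 6, 8}  B5 = {1, 3, 5, 7}
Tree: B1–B2, B1–B3, B3–B4, B2–B5

Each bag holds 4 vertices, so the decomposition has width 3, which upper-bounds the treewidth. For the lower bound, the 4 vertices {1, 4, 6, 8} are pairwise adjacent, and any tree decomposition puts a clique entirely inside one bag — forcing width ≥ 3. Hence tw(G) = 3 exactly.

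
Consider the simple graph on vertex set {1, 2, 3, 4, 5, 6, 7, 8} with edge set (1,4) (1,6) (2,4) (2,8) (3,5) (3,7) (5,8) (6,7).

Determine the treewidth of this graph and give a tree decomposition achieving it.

Treewidth 2.
Bags: B1 = {1, 4, 6}  B2 = {2, 4, 6}  B3 = {2, 6, 8}  B4 = {5, 6, 8}  B5 = {3, 5, 6}  B6 = {3, 6, 7}
Tree: B1–B2, B2–B3, B3–B4, B4–B5, B5–B6

The largest bag has 3 vertices, giving width 2; this decomposition certifies tw(G) ≤ 2. For the lower bound, G contains the cycle 6–1–4–2–8–5–3–7–6, so G is not a forest; only forests have treewidth ≤ 1, hence tw(G) ≥ 2. Hence tw(G) = 2 exactly.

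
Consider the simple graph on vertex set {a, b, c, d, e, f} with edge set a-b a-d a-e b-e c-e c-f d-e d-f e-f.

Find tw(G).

A width-2 tree decomposition is:
Bags: B1 = {d, e, f}  B2 = {c, e, f}  B3 = {a, d, e}  B4 = {a, b, e}
Tree: B1–B2, B1–B3, B3–B4
Each bag holds 3 vertices, so the decomposition has width 2, which upper-bounds the treewidth. On the other hand G contains the 3-clique {a, d, e}. A clique must lie in a single bag of any decomposition, so no decomposition can have width below 2. Hence tw(G) = 2 exactly.

2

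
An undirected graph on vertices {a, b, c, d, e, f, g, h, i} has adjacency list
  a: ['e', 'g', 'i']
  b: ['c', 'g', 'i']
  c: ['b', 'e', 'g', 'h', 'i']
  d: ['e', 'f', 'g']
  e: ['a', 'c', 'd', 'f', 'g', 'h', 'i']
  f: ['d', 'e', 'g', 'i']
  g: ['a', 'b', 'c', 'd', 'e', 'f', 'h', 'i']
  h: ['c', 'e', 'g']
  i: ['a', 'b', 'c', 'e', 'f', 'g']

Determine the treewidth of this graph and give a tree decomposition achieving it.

The largest bag has 4 vertices, giving width 3; this decomposition certifies tw(G) ≤ 3. For the lower bound, the 4 vertices {d, e, f, g} are pairwise adjacent, and any tree decomposition puts a clique entirely inside one bag — forcing width ≥ 3. Combining the bounds, tw(G) = 3.

Treewidth 3.
One optimal decomposition is:
Bags: B1 = {c, e, g, h}  B2 = {c, e, g, i}  B3 = {e, f, g, i}  B4 = {a, e, g, i}  B5 = {b, c, g, i}  B6 = {d, e, f, g}
Tree: B1–B2, B2–B3, B3–B4, B2–B5, B3–B6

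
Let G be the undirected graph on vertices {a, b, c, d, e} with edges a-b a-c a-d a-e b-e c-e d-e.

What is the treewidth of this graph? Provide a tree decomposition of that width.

Treewidth 2.
One optimal decomposition is:
Bags: B1 = {a, d, e}  B2 = {a, b, e}  B3 = {a, c, e}
Tree: B1–B2, B2–B3

Every bag has size at most 3, so the width is 3 − 1 = 2 and tw(G) ≤ 2. Conversely, {a, d, e} is a clique of size 3, and the vertices of any clique must share a bag in every tree decomposition; so some bag has ≥ 3 vertices and tw(G) ≥ 2. The upper and lower bounds meet at 2, so that is the treewidth.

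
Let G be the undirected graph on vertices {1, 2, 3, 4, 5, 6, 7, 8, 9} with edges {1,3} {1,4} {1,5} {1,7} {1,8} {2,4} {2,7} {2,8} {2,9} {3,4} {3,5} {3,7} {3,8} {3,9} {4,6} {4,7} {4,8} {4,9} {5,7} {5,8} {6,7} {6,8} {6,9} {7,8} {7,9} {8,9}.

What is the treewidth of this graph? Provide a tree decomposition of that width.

Treewidth 4.
Bags: B1 = {2, 4, 7, 8, 9}  B2 = {4, 6, 7, 8, 9}  B3 = {3, 4, 7, 8, 9}  B4 = {1, 3, 4, 7, 8}  B5 = {1, 3, 5, 7, 8}
Tree: B1–B2, B2–B3, B3–B4, B4–B5

Each bag holds 5 vertices, so the decomposition has width 4, which upper-bounds the treewidth. Conversely, {1, 3, 4, 7, 8} is a clique of size 5, and the vertices of any clique must share a bag in every tree decomposition; so some bag has ≥ 5 vertices and tw(G) ≥ 4. The upper and lower bounds meet at 4, so that is the treewidth.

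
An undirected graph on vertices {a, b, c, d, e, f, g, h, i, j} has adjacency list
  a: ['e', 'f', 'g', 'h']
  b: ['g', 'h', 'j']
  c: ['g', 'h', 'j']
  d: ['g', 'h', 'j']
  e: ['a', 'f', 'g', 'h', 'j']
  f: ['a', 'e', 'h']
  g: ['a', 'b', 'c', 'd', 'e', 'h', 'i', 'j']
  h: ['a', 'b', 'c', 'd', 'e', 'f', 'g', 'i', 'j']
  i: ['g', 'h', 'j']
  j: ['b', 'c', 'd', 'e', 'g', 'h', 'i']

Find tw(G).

3

A width-3 tree decomposition is:
Bags: B1 = {e, g, h, j}  B2 = {a, e, g, h}  B3 = {b, g, h, j}  B4 = {g, h, i, j}  B5 = {c, g, h, j}  B6 = {a, e, f, h}  B7 = {d, g, h, j}
Tree: B1–B2, B1–B3, B3–B4, B1–B5, B2–B6, B1–B7
Every bag has size at most 4, so the width is 4 − 1 = 3 and tw(G) ≤ 3. On the other hand G contains the 4-clique {d, g, h, j}. A clique must lie in a single bag of any decomposition, so no decomposition can have width below 3. Combining the bounds, tw(G) = 3.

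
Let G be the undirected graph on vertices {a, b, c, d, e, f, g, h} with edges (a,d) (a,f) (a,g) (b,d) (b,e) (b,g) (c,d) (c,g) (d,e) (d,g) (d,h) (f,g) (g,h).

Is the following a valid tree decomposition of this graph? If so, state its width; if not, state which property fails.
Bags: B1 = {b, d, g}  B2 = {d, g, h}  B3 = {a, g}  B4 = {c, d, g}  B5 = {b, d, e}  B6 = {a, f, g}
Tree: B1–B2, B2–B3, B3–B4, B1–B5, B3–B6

No — edge (d,a) lies in no bag.

A tree decomposition must satisfy three properties: every vertex lies in some bag; for every edge, both endpoints lie together in some bag; and for every vertex, the bags containing it form a connected subtree. Here edge (d,a) lies in no bag, so the decomposition is invalid.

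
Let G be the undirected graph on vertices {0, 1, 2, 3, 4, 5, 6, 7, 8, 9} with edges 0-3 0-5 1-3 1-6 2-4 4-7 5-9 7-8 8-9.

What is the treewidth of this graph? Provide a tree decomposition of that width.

Treewidth 1.
One such decomposition:
Bags: B1 = {2, 4}  B2 = {4, 7}  B3 = {7, 8}  B4 = {8, 9}  B5 = {5, 9}  B6 = {0, 5}  B7 = {0, 3}  B8 = {1, 3}  B9 = {1, 6}
Tree: B1–B2, B2–B3, B3–B4, B4–B5, B5–B6, B6–B7, B7–B8, B8–B9

Each bag holds 2 vertices, so the decomposition has width 1, which upper-bounds the treewidth. G has an edge, so its treewidth is at least 1. Hence tw(G) = 1 exactly.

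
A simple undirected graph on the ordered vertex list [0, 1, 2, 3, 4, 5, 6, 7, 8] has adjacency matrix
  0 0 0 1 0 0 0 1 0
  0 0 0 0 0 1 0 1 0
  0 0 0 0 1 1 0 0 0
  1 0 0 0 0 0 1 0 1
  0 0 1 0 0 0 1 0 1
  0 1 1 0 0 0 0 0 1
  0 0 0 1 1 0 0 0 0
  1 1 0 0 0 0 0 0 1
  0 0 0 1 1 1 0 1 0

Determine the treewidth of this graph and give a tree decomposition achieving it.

The largest bag has 4 vertices, giving width 3; this decomposition certifies tw(G) ≤ 3. For the lower bound: the 4 vertex sets {0,3,6}, {7}, {8}, {1,2,4,5} are disjoint, each induces a connected subgraph, and every pair is joined by at least one edge of G. Contracting each set to a single vertex therefore yields K_{4} as a minor, and since treewidth is minor-monotone, tw(G) ≥ tw(K_{4}) = 3. Hence tw(G) = 3 exactly.

Treewidth 3.
Bags: B1 = {0, 3, 6, 7}  B2 = {3, 6, 7, 8}  B3 = {4, 6, 7, 8}  B4 = {1, 4, 7, 8}  B5 = {1, 4, 5, 8}  B6 = {1, 2, 4, 5}
Tree: B1–B2, B2–B3, B3–B4, B4–B5, B5–B6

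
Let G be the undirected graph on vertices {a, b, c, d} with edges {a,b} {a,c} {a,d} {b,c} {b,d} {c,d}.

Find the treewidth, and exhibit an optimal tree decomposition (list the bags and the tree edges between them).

A single bag containing all 4 vertices is trivially a valid decomposition of width 3. Conversely, {a, b, c, d} is a clique of size 4, and the vertices of any clique must share a bag in every tree decomposition; so some bag has ≥ 4 vertices and tw(G) ≥ 3. Hence tw(G) = 3 exactly.

Treewidth 3.
One optimal decomposition is:
Bags: B1 = {a, b, c, d}
Tree: (single bag)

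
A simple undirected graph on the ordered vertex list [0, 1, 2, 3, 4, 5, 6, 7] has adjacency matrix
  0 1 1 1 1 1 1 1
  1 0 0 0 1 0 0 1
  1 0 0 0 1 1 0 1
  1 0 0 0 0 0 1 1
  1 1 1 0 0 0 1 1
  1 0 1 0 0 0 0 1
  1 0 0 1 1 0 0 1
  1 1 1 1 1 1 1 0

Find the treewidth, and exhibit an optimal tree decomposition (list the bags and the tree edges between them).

Every bag has size at most 4, so the width is 4 − 1 = 3 and tw(G) ≤ 3. Conversely, {0, 3, 6, 7} is a clique of size 4, and the vertices of any clique must share a bag in every tree decomposition; so some bag has ≥ 4 vertices and tw(G) ≥ 3. Therefore the treewidth is 3.

Treewidth 3.
One such decomposition:
Bags: B1 = {0, 3, 6, 7}  B2 = {0, 4, 6, 7}  B3 = {0, 1, 4, 7}  B4 = {0, 2, 4, 7}  B5 = {0, 2, 5, 7}
Tree: B1–B2, B2–B3, B3–B4, B4–B5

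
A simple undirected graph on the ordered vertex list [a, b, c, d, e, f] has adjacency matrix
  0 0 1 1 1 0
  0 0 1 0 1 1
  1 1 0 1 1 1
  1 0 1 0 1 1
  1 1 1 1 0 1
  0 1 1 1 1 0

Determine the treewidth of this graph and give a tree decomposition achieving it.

Every bag has size at most 4, so the width is 4 − 1 = 3 and tw(G) ≤ 3. On the other hand G contains the 4-clique {c, d, e, f}. A clique must lie in a single bag of any decomposition, so no decomposition can have width below 3. Therefore the treewidth is 3.

Treewidth 3.
Bags: B1 = {a, c, d, e}  B2 = {c, d, e, f}  B3 = {b, c, e, f}
Tree: B1–B2, B2–B3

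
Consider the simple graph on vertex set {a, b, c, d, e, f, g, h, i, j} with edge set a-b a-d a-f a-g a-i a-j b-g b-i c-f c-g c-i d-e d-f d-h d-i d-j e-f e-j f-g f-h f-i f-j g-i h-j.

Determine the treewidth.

3

A width-3 tree decomposition is:
Bags: B1 = {a, f, g, i}  B2 = {a, d, f, i}  B3 = {a, d, f, j}  B4 = {d, e, f, j}  B5 = {c, f, g, i}  B6 = {a, b, g, i}  B7 = {d, f, h, j}
Tree: B1–B2, B2–B3, B3–B4, B1–B5, B1–B6, B4–B7
Each bag holds 4 vertices, so the decomposition has width 3, which upper-bounds the treewidth. Conversely, {d, e, f, j} is a clique of size 4, and the vertices of any clique must share a bag in every tree decomposition; so some bag has ≥ 4 vertices and tw(G) ≥ 3. Therefore the treewidth is 3.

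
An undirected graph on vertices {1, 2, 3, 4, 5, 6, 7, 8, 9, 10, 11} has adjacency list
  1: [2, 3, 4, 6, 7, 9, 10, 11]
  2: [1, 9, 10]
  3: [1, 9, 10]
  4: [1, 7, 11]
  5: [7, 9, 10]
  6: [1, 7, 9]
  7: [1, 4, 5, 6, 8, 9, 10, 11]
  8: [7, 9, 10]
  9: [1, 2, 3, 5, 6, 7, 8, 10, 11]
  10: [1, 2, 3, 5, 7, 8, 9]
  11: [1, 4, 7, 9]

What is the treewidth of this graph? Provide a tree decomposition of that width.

Every bag has size at most 4, so the width is 4 − 1 = 3 and tw(G) ≤ 3. For the lower bound, the 4 vertices {7, 8, 9, 10} are pairwise adjacent, and any tree decomposition puts a clique entirely inside one bag — forcing width ≥ 3. Combining the bounds, tw(G) = 3.

Treewidth 3.
Bags: B1 = {1, 6, 7, 9}  B2 = {1, 7, 9, 10}  B3 = {1, 3, 9, 10}  B4 = {7, 8, 9, 10}  B5 = {1, 2, 9, 10}  B6 = {1, 7, 9, 11}  B7 = {1, 4, 7, 11}  B8 = {5, 7, 9, 10}
Tree: B1–B2, B2–B3, B2–B4, B3–B5, B1–B6, B6–B7, B4–B8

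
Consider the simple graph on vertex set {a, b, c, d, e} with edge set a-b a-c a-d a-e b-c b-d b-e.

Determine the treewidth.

2

A width-2 tree decomposition is:
Bags: B1 = {a, b, e}  B2 = {a, b, c}  B3 = {a, b, d}
Tree: B1–B2, B1–B3
Each bag holds 3 vertices, so the decomposition has width 2, which upper-bounds the treewidth. Conversely, {a, b, d} is a clique of size 3, and the vertices of any clique must share a bag in every tree decomposition; so some bag has ≥ 3 vertices and tw(G) ≥ 2. The upper and lower bounds meet at 2, so that is the treewidth.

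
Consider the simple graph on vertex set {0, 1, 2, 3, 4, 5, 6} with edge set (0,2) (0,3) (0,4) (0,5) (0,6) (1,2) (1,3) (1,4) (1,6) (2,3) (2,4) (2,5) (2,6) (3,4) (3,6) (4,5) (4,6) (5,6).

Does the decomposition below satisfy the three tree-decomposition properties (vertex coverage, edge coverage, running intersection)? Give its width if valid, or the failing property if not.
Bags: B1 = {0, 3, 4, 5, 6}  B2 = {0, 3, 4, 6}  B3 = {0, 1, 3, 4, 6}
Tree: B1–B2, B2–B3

No — vertex 2 appears in no bag.

A tree decomposition must satisfy three properties: every vertex lies in some bag; for every edge, both endpoints lie together in some bag; and for every vertex, the bags containing it form a connected subtree. Here vertex 2 appears in no bag, so the decomposition is invalid.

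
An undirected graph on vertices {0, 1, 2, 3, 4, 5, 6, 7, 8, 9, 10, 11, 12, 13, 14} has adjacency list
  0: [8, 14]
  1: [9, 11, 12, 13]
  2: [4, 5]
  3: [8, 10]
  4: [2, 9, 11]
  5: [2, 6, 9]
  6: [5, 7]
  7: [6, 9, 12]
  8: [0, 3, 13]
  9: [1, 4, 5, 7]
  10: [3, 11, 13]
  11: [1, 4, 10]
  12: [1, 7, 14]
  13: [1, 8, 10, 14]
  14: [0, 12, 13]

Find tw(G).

A width-3 tree decomposition is:
Bags: B1 = {2, 4, 5, 6}  B2 = {4, 5, 6, 9}  B3 = {4, 6, 7, 9}  B4 = {4, 7, 9, 11}  B5 = {1, 7, 9, 11}  B6 = {1, 7, 11, 12}  B7 = {1, 10, 11, 12}  B8 = {1, 10, 12, 13}  B9 = {10, 12, 13, 14}  B10 = {3, 10, 13, 14}  B11 = {3, 8, 13, 14}  B12 = {0, 3, 8, 14}
Tree: B1–B2, B2–B3, B3–B4, B4–B5, B5–B6, B6–B7, B7–B8, B8–B9, B9–B10, B10–B11, B11–B12
Every bag has size at most 4, so the width is 4 − 1 = 3 and tw(G) ≤ 3. For the lower bound: the 4 vertex sets {2,5,6}, {4}, {9}, {1,7,11,12} are disjoint, each induces a connected subgraph, and every pair is joined by at least one edge of G. Contracting each set to a single vertex therefore yields K_{4} as a minor, and since treewidth is minor-monotone, tw(G) ≥ tw(K_{4}) = 3. Therefore the treewidth is 3.

3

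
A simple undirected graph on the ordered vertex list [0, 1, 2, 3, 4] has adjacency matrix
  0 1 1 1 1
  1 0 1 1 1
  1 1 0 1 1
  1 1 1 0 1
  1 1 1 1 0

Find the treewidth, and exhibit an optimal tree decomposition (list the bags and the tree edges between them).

Treewidth 4.
One optimal decomposition is:
Bags: B1 = {0, 1, 2, 3, 4}
Tree: (single bag)

A single bag containing all 5 vertices is trivially a valid decomposition of width 4. For the lower bound, the 5 vertices {0, 1, 2, 3, 4} are pairwise adjacent, and any tree decomposition puts a clique entirely inside one bag — forcing width ≥ 4. Hence tw(G) = 4 exactly.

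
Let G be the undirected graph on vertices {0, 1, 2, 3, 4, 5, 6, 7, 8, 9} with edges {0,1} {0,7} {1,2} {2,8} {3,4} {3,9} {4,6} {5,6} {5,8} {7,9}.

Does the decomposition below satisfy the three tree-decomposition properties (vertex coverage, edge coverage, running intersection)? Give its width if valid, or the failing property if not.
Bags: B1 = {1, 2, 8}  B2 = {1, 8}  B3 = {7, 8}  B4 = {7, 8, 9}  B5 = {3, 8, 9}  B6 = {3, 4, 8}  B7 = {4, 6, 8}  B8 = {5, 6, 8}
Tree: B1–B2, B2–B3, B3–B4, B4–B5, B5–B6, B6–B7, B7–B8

A tree decomposition must satisfy three properties: every vertex lies in some bag; for every edge, both endpoints lie together in some bag; and for every vertex, the bags containing it form a connected subtree. Here vertex 0 appears in no bag, so the decomposition is invalid.

No — vertex 0 appears in no bag.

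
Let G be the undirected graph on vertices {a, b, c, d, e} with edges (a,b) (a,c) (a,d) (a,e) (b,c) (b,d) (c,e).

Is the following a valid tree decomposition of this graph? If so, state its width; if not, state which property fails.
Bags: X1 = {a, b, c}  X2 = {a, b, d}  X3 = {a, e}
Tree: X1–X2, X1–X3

No — edge (c,e) lies in no bag.

A tree decomposition must satisfy three properties: every vertex lies in some bag; for every edge, both endpoints lie together in some bag; and for every vertex, the bags containing it form a connected subtree. Here edge (c,e) lies in no bag, so the decomposition is invalid.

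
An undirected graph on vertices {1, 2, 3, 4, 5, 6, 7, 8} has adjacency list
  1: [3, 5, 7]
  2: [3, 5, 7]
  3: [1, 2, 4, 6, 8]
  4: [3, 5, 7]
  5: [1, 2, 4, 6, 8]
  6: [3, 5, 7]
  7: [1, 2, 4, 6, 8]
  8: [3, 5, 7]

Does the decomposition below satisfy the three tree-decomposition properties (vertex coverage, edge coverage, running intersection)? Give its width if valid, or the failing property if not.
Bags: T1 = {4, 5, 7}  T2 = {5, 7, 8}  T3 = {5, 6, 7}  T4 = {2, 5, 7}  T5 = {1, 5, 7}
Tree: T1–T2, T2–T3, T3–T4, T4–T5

No — vertex 3 appears in no bag.

A tree decomposition must satisfy three properties: every vertex lies in some bag; for every edge, both endpoints lie together in some bag; and for every vertex, the bags containing it form a connected subtree. Here vertex 3 appears in no bag, so the decomposition is invalid.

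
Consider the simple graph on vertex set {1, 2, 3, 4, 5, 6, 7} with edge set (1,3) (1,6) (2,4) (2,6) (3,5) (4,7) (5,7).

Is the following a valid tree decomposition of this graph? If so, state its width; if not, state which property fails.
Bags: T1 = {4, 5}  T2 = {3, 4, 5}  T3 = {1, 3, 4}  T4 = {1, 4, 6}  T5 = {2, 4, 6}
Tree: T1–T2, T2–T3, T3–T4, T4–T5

No — vertex 7 appears in no bag.

A tree decomposition must satisfy three properties: every vertex lies in some bag; for every edge, both endpoints lie together in some bag; and for every vertex, the bags containing it form a connected subtree. Here vertex 7 appears in no bag, so the decomposition is invalid.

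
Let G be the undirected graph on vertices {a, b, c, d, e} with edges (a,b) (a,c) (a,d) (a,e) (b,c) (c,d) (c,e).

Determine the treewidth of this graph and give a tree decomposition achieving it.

Each bag holds 3 vertices, so the decomposition has width 2, which upper-bounds the treewidth. For the lower bound, the 3 vertices {a, c, d} are pairwise adjacent, and any tree decomposition puts a clique entirely inside one bag — forcing width ≥ 2. Combining the bounds, tw(G) = 2.

Treewidth 2.
One optimal decomposition is:
Bags: B1 = {a, c, d}  B2 = {a, c, e}  B3 = {a, b, c}
Tree: B1–B2, B2–B3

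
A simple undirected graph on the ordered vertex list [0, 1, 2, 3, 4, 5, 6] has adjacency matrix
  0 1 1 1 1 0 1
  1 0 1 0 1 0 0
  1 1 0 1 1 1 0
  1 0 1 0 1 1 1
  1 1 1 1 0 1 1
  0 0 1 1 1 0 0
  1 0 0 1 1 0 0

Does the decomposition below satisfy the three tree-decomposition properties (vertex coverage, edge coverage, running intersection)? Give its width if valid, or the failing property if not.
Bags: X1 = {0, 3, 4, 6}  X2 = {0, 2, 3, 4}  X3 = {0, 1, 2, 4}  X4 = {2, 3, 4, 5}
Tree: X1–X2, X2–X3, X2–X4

Every vertex of G appears in some bag (union = {0, 1, 2, 3, 4, 5, 6}); every edge is covered by a bag; and for each vertex v the set of bags containing v is connected in the bag tree. The decomposition is therefore valid. The largest bag has 4 vertices, so the width is 3.

Yes; width 3.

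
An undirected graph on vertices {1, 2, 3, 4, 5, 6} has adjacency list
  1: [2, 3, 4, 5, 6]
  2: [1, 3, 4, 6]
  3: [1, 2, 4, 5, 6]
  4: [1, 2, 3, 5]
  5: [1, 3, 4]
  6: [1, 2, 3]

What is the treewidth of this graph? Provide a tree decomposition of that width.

Every bag has size at most 4, so the width is 4 − 1 = 3 and tw(G) ≤ 3. For the lower bound, the 4 vertices {1, 2, 3, 4} are pairwise adjacent, and any tree decomposition puts a clique entirely inside one bag — forcing width ≥ 3. Combining the bounds, tw(G) = 3.

Treewidth 3.
One optimal decomposition is:
Bags: B1 = {1, 2, 3, 6}  B2 = {1, 2, 3, 4}  B3 = {1, 3, 4, 5}
Tree: B1–B2, B2–B3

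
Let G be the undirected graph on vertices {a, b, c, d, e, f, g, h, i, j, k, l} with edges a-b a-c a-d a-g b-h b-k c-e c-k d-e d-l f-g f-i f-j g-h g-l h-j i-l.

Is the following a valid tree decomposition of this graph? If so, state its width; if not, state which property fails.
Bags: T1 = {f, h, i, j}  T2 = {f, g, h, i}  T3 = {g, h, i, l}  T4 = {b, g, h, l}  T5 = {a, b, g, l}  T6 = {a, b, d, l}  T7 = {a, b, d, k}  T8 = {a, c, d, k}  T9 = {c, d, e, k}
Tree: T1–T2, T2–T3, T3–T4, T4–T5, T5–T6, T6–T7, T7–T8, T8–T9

Yes; width 3.

Every vertex of G appears in some bag (union = {a, b, c, d, e, f, g, h, i, j, k, l}); every edge is covered by a bag; and for each vertex v the set of bags containing v is connected in the bag tree. The decomposition is therefore valid. The largest bag has 4 vertices, so the width is 3.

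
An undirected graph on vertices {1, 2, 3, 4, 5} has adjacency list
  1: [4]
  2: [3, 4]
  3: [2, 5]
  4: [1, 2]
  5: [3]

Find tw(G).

A width-1 tree decomposition is:
Bags: B1 = {1, 4}  B2 = {2, 4}  B3 = {2, 3}  B4 = {3, 5}
Tree: B1–B2, B2–B3, B3–B4
The largest bag has 2 vertices, giving width 1; this decomposition certifies tw(G) ≤ 1. Since G has at least one edge (e.g. 1–4), it is not an edgeless graph, so tw(G) ≥ 1. Hence tw(G) = 1 exactly.

1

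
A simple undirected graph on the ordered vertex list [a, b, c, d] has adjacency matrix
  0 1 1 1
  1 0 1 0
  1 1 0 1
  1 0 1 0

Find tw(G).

2

A width-2 tree decomposition is:
Bags: B1 = {a, b, c}  B2 = {a, c, d}
Tree: B1–B2
Every bag has size at most 3, so the width is 3 − 1 = 2 and tw(G) ≤ 2. On the other hand G contains the 3-clique {a, c, d}. A clique must lie in a single bag of any decomposition, so no decomposition can have width below 2. The upper and lower bounds meet at 2, so that is the treewidth.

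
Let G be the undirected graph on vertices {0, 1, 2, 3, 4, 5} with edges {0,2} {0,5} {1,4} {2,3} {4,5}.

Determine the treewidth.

A width-1 tree decomposition is:
Bags: B1 = {2, 3}  B2 = {0, 2}  B3 = {0, 5}  B4 = {4, 5}  B5 = {1, 4}
Tree: B1–B2, B2–B3, B3–B4, B4–B5
Each bag holds 2 vertices, so the decomposition has width 1, which upper-bounds the treewidth. Any graph with an edge has treewidth ≥ 1, and G has the edge 3–2. Therefore the treewidth is 1.

1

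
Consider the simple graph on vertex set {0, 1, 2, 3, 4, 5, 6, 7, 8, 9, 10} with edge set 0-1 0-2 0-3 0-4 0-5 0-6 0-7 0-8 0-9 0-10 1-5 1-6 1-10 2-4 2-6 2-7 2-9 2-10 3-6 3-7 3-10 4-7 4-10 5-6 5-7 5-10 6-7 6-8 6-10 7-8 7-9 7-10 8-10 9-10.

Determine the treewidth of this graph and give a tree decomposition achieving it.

Every bag has size at most 5, so the width is 5 − 1 = 4 and tw(G) ≤ 4. On the other hand G contains the 5-clique {0, 1, 5, 6, 10}. A clique must lie in a single bag of any decomposition, so no decomposition can have width below 4. The upper and lower bounds meet at 4, so that is the treewidth.

Treewidth 4.
One optimal decomposition is:
Bags: B1 = {0, 6, 7, 8, 10}  B2 = {0, 2, 6, 7, 10}  B3 = {0, 5, 6, 7, 10}  B4 = {0, 1, 5, 6, 10}  B5 = {0, 2, 4, 7, 10}  B6 = {0, 3, 6, 7, 10}  B7 = {0, 2, 7, 9, 10}
Tree: B1–B2, B2–B3, B3–B4, B2–B5, B2–B6, B5–B7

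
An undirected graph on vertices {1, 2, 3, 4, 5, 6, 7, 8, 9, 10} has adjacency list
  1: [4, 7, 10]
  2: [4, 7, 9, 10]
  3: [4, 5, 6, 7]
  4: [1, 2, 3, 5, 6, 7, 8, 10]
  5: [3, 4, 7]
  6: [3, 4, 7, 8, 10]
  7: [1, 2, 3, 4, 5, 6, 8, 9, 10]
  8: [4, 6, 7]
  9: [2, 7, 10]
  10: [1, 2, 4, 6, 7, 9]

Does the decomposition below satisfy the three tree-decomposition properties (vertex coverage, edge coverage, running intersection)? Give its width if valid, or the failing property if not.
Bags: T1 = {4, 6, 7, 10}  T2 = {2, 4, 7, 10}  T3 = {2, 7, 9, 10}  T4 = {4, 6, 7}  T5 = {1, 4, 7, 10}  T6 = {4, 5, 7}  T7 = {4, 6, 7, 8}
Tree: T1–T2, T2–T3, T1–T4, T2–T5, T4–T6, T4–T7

A tree decomposition must satisfy three properties: every vertex lies in some bag; for every edge, both endpoints lie together in some bag; and for every vertex, the bags containing it form a connected subtree. Here vertex 3 appears in no bag, so the decomposition is invalid.

No — vertex 3 appears in no bag.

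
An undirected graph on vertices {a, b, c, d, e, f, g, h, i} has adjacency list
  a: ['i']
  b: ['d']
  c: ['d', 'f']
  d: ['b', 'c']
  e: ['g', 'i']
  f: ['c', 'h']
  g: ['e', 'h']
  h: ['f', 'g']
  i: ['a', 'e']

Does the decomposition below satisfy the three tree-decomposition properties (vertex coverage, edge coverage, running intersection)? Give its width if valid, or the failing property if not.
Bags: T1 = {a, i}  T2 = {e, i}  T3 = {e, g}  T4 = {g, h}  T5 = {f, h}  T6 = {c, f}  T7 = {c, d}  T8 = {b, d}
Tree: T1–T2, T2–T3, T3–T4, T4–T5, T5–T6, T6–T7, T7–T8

Checking the three conditions: (i) the bags cover all of {a, b, c, d, e, f, g, h, i}; (ii) for each edge, some bag contains both endpoints; (iii) the bags containing any fixed vertex form a subtree. All hold, so the decomposition is valid with width 2 − 1 = 1.

Yes; width 1.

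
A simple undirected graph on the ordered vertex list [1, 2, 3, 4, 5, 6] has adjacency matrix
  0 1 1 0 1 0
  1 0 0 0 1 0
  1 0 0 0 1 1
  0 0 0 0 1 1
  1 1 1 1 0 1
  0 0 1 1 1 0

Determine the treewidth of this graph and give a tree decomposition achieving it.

Treewidth 2.
Bags: B1 = {3, 5, 6}  B2 = {1, 3, 5}  B3 = {1, 2, 5}  B4 = {4, 5, 6}
Tree: B1–B2, B2–B3, B1–B4

Every bag has size at most 3, so the width is 3 − 1 = 2 and tw(G) ≤ 2. On the other hand G contains the 3-clique {1, 2, 5}. A clique must lie in a single bag of any decomposition, so no decomposition can have width below 2. Therefore the treewidth is 2.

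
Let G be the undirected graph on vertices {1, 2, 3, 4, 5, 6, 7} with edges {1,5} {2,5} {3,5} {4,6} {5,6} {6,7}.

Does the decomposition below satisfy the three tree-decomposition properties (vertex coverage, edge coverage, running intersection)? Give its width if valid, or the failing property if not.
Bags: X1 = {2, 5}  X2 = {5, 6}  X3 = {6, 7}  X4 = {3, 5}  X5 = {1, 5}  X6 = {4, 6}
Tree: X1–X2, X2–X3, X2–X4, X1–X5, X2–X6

Yes; width 1.

Vertex coverage: the bags together contain {1, 2, 3, 4, 5, 6, 7}, the full vertex set. Edge coverage: each edge of G has both endpoints in at least one bag. Running intersection: for every vertex, the bags containing it form a connected subtree. All three properties hold, so this is a valid tree decomposition of width max|bag| − 1 = 1, and hence tw(G) ≤ 1.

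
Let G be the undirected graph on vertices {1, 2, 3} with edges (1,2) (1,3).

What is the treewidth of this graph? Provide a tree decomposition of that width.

Every bag has size at most 2, so the width is 2 − 1 = 1 and tw(G) ≤ 1. G has an edge, so its treewidth is at least 1. Hence tw(G) = 1 exactly.

Treewidth 1.
One optimal decomposition is:
Bags: B1 = {1, 3}  B2 = {1, 2}
Tree: B1–B2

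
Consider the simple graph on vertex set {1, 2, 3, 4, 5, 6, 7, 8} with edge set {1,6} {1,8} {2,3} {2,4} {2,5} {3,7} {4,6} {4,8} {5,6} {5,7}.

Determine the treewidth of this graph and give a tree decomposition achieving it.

Treewidth 2.
One optimal decomposition is:
Bags: B1 = {1, 4, 8}  B2 = {1, 4, 6}  B3 = {2, 4, 6}  B4 = {2, 5, 6}  B5 = {2, 3, 5}  B6 = {3, 5, 7}
Tree: B1–B2, B2–B3, B3–B4, B4–B5, B5–B6

The largest bag has 3 vertices, giving width 2; this decomposition certifies tw(G) ≤ 2. For the lower bound, G contains the cycle 8–1–6–4–8, so G is not a forest; only forests have treewidth ≤ 1, hence tw(G) ≥ 2. Hence tw(G) = 2 exactly.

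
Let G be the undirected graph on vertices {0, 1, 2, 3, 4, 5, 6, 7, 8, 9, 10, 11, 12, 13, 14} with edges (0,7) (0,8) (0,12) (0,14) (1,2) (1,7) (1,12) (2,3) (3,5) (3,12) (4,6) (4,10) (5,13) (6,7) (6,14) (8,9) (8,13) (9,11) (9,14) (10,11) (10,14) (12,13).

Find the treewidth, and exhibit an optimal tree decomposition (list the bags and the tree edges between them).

Each bag holds 4 vertices, so the decomposition has width 3, which upper-bounds the treewidth. For the lower bound: the 4 vertex sets {4,10,11}, {9}, {14}, {0,6,7,8} are disjoint, each induces a connected subgraph, and every pair is joined by at least one edge of G. Contracting each set to a single vertex therefore yields K_{4} as a minor, and since treewidth is minor-monotone, tw(G) ≥ tw(K_{4}) = 3. Combining the bounds, tw(G) = 3.

Treewidth 3.
One optimal decomposition is:
Bags: B1 = {4, 9, 10, 11}  B2 = {4, 9, 10, 14}  B3 = {4, 6, 9, 14}  B4 = {6, 8, 9, 14}  B5 = {0, 6, 8, 14}  B6 = {0, 6, 7, 8}  B7 = {0, 7, 8, 13}  B8 = {0, 7, 12, 13}  B9 = {1, 7, 12, 13}  B10 = {1, 5, 12, 13}  B11 = {1, 3, 5, 12}  B12 = {1, 2, 3, 5}
Tree: B1–B2, B2–B3, B3–B4, B4–B5, B5–B6, B6–B7, B7–B8, B8–B9, B9–B10, B10–B11, B11–B12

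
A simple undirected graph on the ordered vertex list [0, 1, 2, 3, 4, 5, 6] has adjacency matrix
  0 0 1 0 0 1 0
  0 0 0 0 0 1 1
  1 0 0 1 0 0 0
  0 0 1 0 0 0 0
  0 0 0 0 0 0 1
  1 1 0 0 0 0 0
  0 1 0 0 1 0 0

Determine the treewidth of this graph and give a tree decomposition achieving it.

Treewidth 1.
One such decomposition:
Bags: B1 = {2, 3}  B2 = {0, 2}  B3 = {0, 5}  B4 = {1, 5}  B5 = {1, 6}  B6 = {4, 6}
Tree: B1–B2, B2–B3, B3–B4, B4–B5, B5–B6

The largest bag has 2 vertices, giving width 1; this decomposition certifies tw(G) ≤ 1. Any graph with an edge has treewidth ≥ 1, and G has the edge 3–2. The upper and lower bounds meet at 1, so that is the treewidth.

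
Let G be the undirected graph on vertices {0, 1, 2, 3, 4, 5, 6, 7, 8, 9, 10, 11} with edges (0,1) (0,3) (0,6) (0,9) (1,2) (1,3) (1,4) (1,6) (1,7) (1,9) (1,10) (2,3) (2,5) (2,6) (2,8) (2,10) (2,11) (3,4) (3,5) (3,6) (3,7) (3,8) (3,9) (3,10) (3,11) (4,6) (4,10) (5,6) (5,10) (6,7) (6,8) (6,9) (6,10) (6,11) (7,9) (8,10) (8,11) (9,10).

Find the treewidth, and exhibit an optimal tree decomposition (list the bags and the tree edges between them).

Each bag holds 5 vertices, so the decomposition has width 4, which upper-bounds the treewidth. Conversely, {2, 3, 6, 8, 10} is a clique of size 5, and the vertices of any clique must share a bag in every tree decomposition; so some bag has ≥ 5 vertices and tw(G) ≥ 4. The upper and lower bounds meet at 4, so that is the treewidth.

Treewidth 4.
Bags: B1 = {0, 1, 3, 6, 9}  B2 = {1, 3, 6, 9, 10}  B3 = {1, 3, 4, 6, 10}  B4 = {1, 2, 3, 6, 10}  B5 = {2, 3, 6, 8, 10}  B6 = {1, 3, 6, 7, 9}  B7 = {2, 3, 6, 8, 11}  B8 = {2, 3, 5, 6, 10}
Tree: B1–B2, B2–B3, B2–B4, B4–B5, B1–B6, B5–B7, B5–B8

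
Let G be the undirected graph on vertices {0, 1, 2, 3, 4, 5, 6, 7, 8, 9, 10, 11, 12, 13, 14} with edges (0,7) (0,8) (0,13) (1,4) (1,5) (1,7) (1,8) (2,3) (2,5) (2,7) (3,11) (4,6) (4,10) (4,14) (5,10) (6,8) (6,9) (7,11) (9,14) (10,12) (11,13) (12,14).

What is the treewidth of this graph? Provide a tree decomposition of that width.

The largest bag has 4 vertices, giving width 3; this decomposition certifies tw(G) ≤ 3. For the lower bound: the 4 vertex sets {3,11,13}, {0}, {7}, {1,2,5,8} are disjoint, each induces a connected subgraph, and every pair is joined by at least one edge of G. Contracting each set to a single vertex therefore yields K_{4} as a minor, and since treewidth is minor-monotone, tw(G) ≥ tw(K_{4}) = 3. Combining the bounds, tw(G) = 3.

Treewidth 3.
One such decomposition:
Bags: B1 = {0, 3, 11, 13}  B2 = {0, 3, 7, 11}  B3 = {0, 2, 3, 7}  B4 = {0, 2, 7, 8}  B5 = {1, 2, 7, 8}  B6 = {1, 2, 5, 8}  B7 = {1, 5, 6, 8}  B8 = {1, 4, 5, 6}  B9 = {4, 5, 6, 10}  B10 = {4, 6, 9, 10}  B11 = {4, 9, 10, 14}  B12 = {9, 10, 12, 14}
Tree: B1–B2, B2–B3, B3–B4, B4–B5, B5–B6, B6–B7, B7–B8, B8–B9, B9–B10, B10–B11, B11–B12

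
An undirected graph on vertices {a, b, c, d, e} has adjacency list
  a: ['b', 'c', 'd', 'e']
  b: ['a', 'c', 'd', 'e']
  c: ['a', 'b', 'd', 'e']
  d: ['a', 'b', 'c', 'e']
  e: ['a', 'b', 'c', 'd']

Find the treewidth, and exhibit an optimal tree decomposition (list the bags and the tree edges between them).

Treewidth 4.
One optimal decomposition is:
Bags: B1 = {a, b, c, d, e}
Tree: (single bag)

With just one bag of size 5, the width is 5 − 1 = 4, so tw(G) ≤ 4. For the lower bound, the 5 vertices {a, b, c, d, e} are pairwise adjacent, and any tree decomposition puts a clique entirely inside one bag — forcing width ≥ 4. Hence tw(G) = 4 exactly.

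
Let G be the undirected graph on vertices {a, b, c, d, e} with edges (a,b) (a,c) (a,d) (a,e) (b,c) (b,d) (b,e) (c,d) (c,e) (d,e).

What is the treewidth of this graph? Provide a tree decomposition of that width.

A single bag containing all 5 vertices is trivially a valid decomposition of width 4. For the lower bound, the 5 vertices {a, b, c, d, e} are pairwise adjacent, and any tree decomposition puts a clique entirely inside one bag — forcing width ≥ 4. The upper and lower bounds meet at 4, so that is the treewidth.

Treewidth 4.
One optimal decomposition is:
Bags: B1 = {a, b, c, d, e}
Tree: (single bag)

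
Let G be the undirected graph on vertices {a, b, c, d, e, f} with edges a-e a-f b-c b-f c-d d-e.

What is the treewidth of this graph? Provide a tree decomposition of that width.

Treewidth 2.
One optimal decomposition is:
Bags: B1 = {c, d, e}  B2 = {b, c, e}  B3 = {b, e, f}  B4 = {a, e, f}
Tree: B1–B2, B2–B3, B3–B4

The largest bag has 3 vertices, giving width 2; this decomposition certifies tw(G) ≤ 2. The edges e–d–c–b–f–a–e form a cycle, so G is not a tree and its treewidth is at least 2. Therefore the treewidth is 2.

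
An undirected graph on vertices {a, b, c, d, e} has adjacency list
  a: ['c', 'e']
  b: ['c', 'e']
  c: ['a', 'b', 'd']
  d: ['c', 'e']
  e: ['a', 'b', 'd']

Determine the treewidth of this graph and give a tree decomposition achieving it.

The largest bag has 3 vertices, giving width 2; this decomposition certifies tw(G) ≤ 2. Since c–b–e–a–c is a cycle in G, G is not acyclic. Forests are exactly the graphs of treewidth ≤ 1, so tw(G) ≥ 2. Hence tw(G) = 2 exactly.

Treewidth 2.
Bags: B1 = {b, c, e}  B2 = {a, c, e}  B3 = {c, d, e}
Tree: B1–B2, B2–B3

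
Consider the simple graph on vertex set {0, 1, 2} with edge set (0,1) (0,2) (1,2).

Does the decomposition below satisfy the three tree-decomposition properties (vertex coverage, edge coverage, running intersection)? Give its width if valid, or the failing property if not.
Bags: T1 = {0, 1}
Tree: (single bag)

No — vertex 2 appears in no bag.

A tree decomposition must satisfy three properties: every vertex lies in some bag; for every edge, both endpoints lie together in some bag; and for every vertex, the bags containing it form a connected subtree. Here vertex 2 appears in no bag, so the decomposition is invalid.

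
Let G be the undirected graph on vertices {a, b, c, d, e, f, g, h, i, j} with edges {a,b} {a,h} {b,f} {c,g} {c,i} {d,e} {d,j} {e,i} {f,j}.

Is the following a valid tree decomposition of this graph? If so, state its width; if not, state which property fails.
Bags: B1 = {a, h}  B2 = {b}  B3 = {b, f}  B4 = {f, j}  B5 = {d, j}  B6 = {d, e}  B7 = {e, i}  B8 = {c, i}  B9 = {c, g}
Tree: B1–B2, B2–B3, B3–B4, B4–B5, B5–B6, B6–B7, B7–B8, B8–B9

A tree decomposition must satisfy three properties: every vertex lies in some bag; for every edge, both endpoints lie together in some bag; and for every vertex, the bags containing it form a connected subtree. Here edge (a,b) lies in no bag, so the decomposition is invalid.

No — edge (a,b) lies in no bag.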